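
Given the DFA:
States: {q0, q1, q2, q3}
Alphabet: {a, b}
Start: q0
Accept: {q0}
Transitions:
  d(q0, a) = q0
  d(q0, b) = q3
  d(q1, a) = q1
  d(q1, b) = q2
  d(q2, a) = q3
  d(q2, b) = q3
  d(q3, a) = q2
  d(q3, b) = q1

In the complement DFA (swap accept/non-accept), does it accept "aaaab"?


Trace: q0 -> q0 -> q0 -> q0 -> q0 -> q3
Final: q3
Original accept: {q0}
Complement: q3 is not in original accept

Yes, complement accepts (original rejects)


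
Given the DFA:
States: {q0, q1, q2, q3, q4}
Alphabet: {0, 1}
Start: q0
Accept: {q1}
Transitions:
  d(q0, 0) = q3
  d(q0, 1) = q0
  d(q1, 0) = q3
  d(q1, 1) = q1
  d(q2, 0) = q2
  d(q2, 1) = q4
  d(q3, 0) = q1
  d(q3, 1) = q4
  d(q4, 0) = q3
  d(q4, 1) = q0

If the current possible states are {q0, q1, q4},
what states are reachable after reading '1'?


Apply transition on '1' from each current state:
  d(q0, 1) = q0
  d(q1, 1) = q1
  d(q4, 1) = q0

{q0, q1}


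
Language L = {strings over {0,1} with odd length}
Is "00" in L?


length = 2; 2 mod 2 = 0

No, "00" is not in L


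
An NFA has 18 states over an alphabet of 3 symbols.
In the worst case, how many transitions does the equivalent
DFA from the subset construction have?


Subset construction: one DFA state per subset of NFA states = 2^18 = 262144 states.
Each DFA state has 3 outgoing transitions: 262144 * 3 = 786432

786432


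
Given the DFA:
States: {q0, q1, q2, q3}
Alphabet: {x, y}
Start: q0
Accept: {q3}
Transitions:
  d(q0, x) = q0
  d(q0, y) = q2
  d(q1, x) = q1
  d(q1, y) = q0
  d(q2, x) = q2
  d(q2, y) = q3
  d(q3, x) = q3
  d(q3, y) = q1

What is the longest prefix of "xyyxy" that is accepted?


Run the DFA, marking each prefix where the state is accepting:
  "" -> q0 [reject]
  "x" -> q0 [reject]
  "xy" -> q2 [reject]
  "xyy" -> q3 [accept]
  "xyyx" -> q3 [accept]
  "xyyxy" -> q1 [reject]

"xyyx"


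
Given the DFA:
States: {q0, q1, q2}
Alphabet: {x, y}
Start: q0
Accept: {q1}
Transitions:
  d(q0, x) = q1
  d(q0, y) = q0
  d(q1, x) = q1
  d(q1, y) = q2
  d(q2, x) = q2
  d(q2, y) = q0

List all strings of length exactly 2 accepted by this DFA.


All strings of length 2: 4 total
Accepted: 2

"xx", "yx"


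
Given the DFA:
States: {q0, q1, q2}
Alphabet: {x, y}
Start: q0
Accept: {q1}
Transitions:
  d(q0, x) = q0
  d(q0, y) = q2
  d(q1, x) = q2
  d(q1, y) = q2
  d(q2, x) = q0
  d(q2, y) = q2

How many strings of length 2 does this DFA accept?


Enumerating all length-2 strings:
  "xx" -> q0 [reject]
  "xy" -> q2 [reject]
  "yx" -> q0 [reject]
  "yy" -> q2 [reject]

0 out of 4


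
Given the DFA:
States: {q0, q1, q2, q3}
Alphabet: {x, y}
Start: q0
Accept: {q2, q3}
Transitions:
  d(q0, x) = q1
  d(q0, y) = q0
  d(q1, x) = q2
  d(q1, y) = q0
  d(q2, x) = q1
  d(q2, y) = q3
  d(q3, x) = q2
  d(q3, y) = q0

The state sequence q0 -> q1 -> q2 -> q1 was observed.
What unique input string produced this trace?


Trace back each transition to find the symbol:
  q0 --[x]--> q1
  q1 --[x]--> q2
  q2 --[x]--> q1

"xxx"


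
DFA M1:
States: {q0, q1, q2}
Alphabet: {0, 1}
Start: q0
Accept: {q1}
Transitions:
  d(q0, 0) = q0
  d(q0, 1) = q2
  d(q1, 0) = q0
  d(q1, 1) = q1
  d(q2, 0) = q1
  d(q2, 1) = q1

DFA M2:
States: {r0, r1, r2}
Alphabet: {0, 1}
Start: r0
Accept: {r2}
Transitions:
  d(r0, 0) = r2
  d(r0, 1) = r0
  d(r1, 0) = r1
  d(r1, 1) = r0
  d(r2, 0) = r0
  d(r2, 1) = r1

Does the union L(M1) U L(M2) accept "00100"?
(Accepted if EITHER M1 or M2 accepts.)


M1: final=q0 accepted=False
M2: final=r0 accepted=False

No, union rejects (neither accepts)


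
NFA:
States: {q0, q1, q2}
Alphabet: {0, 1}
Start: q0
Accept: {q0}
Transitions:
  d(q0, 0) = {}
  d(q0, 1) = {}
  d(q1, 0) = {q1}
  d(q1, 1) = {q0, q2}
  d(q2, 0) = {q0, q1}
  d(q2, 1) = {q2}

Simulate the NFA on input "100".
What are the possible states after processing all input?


Start: {q0}
  --1--> {}
  --0--> {}
  --0--> {}

{} (empty set, no valid transitions)


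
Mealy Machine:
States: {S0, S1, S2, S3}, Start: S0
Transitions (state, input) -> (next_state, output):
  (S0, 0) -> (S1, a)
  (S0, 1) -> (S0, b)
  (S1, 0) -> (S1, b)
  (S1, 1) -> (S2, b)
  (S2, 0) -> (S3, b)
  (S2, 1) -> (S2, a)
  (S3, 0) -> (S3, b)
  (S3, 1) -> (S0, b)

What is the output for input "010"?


Step-by-step:
  (S0, 0) -> (S1, a)
  (S1, 1) -> (S2, b)
  (S2, 0) -> (S3, b)

"abb"


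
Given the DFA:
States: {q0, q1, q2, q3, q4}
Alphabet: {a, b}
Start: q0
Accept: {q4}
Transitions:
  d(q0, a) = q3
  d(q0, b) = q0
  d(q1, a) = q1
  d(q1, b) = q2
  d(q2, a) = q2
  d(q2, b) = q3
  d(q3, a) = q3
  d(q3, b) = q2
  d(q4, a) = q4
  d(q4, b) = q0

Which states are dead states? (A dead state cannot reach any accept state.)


Forward reachability from each state:
  q0 -> reaches {q0, q2, q3}, no accept state (dead)
  q1 -> reaches {q1, q2, q3}, no accept state (dead)
  q2 -> reaches {q2, q3}, no accept state (dead)
  q3 -> reaches {q2, q3}, no accept state (dead)
  q4 -> reaches accept state q4 (live)

{q0, q1, q2, q3}


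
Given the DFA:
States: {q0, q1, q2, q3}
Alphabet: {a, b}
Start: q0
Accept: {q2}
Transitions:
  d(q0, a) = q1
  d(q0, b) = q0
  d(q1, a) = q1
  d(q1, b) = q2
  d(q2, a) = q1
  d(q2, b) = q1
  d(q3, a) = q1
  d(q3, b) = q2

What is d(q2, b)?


Looking up transition d(q2, b)

q1


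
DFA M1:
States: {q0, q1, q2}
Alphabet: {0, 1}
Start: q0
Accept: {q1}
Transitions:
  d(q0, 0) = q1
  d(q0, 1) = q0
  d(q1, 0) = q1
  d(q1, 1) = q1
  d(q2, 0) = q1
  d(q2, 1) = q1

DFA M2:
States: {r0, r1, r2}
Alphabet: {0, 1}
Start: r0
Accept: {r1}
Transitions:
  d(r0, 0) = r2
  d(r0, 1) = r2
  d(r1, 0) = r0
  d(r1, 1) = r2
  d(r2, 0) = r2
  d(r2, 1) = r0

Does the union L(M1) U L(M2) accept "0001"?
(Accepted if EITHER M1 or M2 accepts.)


M1: final=q1 accepted=True
M2: final=r0 accepted=False

Yes, union accepts


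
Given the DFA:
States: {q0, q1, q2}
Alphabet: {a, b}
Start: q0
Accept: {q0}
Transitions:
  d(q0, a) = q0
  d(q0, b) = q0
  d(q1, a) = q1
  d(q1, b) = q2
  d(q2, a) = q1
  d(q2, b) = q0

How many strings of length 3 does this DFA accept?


Enumerating all length-3 strings:
  "aaa" -> q0 [accept]
  "aab" -> q0 [accept]
  "aba" -> q0 [accept]
  "abb" -> q0 [accept]
  "baa" -> q0 [accept]
  "bab" -> q0 [accept]
  "bba" -> q0 [accept]
  "bbb" -> q0 [accept]

8 out of 8


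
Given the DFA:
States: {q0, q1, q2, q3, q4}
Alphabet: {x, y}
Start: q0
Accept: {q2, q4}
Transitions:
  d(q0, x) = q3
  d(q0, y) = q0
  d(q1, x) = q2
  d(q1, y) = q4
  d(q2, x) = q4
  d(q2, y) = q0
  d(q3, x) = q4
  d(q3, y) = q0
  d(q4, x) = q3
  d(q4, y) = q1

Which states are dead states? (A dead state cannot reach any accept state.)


Forward reachability from each state:
  q0 -> reaches accept state q2 (live)
  q1 -> reaches accept state q2 (live)
  q2 -> reaches accept state q2 (live)
  q3 -> reaches accept state q2 (live)
  q4 -> reaches accept state q2 (live)

None (all states can reach an accept state)


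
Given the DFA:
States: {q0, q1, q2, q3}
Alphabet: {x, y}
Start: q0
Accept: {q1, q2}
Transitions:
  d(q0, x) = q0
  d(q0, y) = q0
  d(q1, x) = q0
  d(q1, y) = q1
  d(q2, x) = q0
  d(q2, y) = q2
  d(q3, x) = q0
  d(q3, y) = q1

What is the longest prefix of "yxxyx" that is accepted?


Run the DFA, marking each prefix where the state is accepting:
  "" -> q0 [reject]
  "y" -> q0 [reject]
  "yx" -> q0 [reject]
  "yxx" -> q0 [reject]
  "yxxy" -> q0 [reject]
  "yxxyx" -> q0 [reject]

No prefix is accepted


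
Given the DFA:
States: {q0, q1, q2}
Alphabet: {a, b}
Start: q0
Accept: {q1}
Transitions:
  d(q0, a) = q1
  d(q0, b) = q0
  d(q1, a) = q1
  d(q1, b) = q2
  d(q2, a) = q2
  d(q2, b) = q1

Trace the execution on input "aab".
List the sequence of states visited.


Input: aab
d(q0, a) = q1
d(q1, a) = q1
d(q1, b) = q2


q0 -> q1 -> q1 -> q2


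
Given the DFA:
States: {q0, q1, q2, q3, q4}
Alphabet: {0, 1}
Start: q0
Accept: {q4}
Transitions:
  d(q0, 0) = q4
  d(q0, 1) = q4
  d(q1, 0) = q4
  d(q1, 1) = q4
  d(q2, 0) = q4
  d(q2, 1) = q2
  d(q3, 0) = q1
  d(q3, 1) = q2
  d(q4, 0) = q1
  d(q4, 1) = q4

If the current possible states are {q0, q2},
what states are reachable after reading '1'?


Apply transition on '1' from each current state:
  d(q0, 1) = q4
  d(q2, 1) = q2

{q2, q4}


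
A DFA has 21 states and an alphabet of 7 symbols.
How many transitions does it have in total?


Each state has exactly one transition per symbol.
21 * 7 = 147

147


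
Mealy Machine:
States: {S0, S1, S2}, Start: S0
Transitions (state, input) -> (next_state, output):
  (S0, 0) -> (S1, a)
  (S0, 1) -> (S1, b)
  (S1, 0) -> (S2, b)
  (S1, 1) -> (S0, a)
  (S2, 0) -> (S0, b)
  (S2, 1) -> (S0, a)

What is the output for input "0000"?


Step-by-step:
  (S0, 0) -> (S1, a)
  (S1, 0) -> (S2, b)
  (S2, 0) -> (S0, b)
  (S0, 0) -> (S1, a)

"abba"


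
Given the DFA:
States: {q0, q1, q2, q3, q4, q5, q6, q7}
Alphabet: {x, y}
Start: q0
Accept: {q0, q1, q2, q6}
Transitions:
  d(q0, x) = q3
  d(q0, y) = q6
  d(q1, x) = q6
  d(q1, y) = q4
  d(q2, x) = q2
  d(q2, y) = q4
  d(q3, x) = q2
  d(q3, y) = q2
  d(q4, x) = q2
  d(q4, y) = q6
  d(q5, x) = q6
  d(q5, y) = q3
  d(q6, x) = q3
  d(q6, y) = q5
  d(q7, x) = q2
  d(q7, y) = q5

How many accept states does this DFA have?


Accept states listed: {q0, q1, q2, q6}
Counting: q0(1) q1(2) q2(3) q6(4)

4


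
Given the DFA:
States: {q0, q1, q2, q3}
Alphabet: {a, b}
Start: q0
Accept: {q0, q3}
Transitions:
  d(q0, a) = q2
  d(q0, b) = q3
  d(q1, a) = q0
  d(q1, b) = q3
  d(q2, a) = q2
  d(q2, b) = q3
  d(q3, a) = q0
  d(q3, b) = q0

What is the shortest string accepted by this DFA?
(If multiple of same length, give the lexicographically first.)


BFS by string length (lex-first path to each state shown):
  len 0: q0<-""
Found accept state at length 0.

"" (empty string)


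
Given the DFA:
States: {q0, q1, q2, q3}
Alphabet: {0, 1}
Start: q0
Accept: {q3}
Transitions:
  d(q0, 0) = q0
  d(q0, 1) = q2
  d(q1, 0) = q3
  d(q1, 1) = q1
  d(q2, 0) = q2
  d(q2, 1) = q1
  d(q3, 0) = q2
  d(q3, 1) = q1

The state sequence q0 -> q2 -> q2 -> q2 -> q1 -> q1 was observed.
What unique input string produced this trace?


Trace back each transition to find the symbol:
  q0 --[1]--> q2
  q2 --[0]--> q2
  q2 --[0]--> q2
  q2 --[1]--> q1
  q1 --[1]--> q1

"10011"


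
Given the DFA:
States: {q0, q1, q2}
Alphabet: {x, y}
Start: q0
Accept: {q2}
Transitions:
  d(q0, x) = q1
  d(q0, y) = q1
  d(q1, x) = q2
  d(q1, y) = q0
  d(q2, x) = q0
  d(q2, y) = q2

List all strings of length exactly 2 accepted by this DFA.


All strings of length 2: 4 total
Accepted: 2

"xx", "yx"


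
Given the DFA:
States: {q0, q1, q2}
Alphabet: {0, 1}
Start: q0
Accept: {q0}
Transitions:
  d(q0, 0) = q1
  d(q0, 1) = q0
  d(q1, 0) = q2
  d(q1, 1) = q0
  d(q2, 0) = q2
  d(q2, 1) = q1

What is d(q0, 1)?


Looking up transition d(q0, 1)

q0


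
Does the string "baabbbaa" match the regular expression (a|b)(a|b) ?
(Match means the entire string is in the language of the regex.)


|string| = 8; first = 'b'; last = 'a'

No, "baabbbaa" does not match (a|b)(a|b)


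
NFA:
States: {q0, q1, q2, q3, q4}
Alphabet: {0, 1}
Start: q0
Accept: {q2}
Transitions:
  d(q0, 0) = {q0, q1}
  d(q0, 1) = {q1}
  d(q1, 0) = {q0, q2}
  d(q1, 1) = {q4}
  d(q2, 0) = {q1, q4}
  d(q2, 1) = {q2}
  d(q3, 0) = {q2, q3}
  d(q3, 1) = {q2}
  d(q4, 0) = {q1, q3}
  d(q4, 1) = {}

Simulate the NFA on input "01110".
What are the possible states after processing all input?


Start: {q0}
  --0--> {q0, q1}
  --1--> {q1, q4}
  --1--> {q4}
  --1--> {}
  --0--> {}

{} (empty set, no valid transitions)


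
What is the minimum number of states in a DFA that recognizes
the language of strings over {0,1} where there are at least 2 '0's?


States: count = 0, 1, ..., 1, and a final '>= 2' state.
Total: 2 + 1 = 3. Accept = '>= 2' state.

3


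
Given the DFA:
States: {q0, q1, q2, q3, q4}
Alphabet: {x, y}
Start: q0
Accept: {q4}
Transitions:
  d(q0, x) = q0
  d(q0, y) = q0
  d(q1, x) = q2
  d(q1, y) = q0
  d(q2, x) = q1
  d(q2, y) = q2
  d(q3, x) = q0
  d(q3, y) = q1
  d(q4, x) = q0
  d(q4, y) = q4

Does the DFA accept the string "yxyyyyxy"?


Trace: q0 -> q0 -> q0 -> q0 -> q0 -> q0 -> q0 -> q0 -> q0
Final state: q0
Accept states: {q4}

No, rejected (final state q0 is not an accept state)


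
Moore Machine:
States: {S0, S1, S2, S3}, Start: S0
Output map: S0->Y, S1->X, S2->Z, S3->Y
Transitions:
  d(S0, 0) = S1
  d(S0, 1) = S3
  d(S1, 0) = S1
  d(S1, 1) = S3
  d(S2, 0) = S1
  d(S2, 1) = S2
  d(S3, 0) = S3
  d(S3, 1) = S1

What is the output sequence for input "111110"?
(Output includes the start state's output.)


Start: S0 (output Y)
  --1--> S3 (output Y)
  --1--> S1 (output X)
  --1--> S3 (output Y)
  --1--> S1 (output X)
  --1--> S3 (output Y)
  --0--> S3 (output Y)

"YYXYXYY"


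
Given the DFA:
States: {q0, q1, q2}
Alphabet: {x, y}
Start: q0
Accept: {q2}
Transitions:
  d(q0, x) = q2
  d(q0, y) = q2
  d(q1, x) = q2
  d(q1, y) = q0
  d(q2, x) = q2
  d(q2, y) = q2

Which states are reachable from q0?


BFS from q0:
  layer 0: {q0}
  layer 1: {q2}

{q0, q2}


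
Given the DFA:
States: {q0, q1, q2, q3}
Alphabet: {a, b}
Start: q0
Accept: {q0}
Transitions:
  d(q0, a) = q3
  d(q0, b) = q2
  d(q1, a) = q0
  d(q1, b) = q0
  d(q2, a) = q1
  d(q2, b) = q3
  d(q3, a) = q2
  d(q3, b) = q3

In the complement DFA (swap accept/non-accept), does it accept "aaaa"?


Trace: q0 -> q3 -> q2 -> q1 -> q0
Final: q0
Original accept: {q0}
Complement: q0 is in original accept

No, complement rejects (original accepts)


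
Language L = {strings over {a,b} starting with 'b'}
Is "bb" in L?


first symbol = 'b'

Yes, "bb" is in L


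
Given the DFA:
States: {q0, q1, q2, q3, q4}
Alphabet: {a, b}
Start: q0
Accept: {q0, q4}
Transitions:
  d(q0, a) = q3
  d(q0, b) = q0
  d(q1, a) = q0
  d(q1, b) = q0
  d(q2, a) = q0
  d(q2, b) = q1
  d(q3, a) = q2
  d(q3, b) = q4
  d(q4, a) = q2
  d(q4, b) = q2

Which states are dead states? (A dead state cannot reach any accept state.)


Forward reachability from each state:
  q0 -> reaches accept state q0 (live)
  q1 -> reaches accept state q0 (live)
  q2 -> reaches accept state q0 (live)
  q3 -> reaches accept state q0 (live)
  q4 -> reaches accept state q0 (live)

None (all states can reach an accept state)


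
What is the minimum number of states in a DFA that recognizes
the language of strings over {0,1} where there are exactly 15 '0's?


States: count = 0, 1, ..., 15 (that's 16 states), plus a dead state for count > 15.
Total: 16 + 1 = 17. Accept = count-15 state.

17


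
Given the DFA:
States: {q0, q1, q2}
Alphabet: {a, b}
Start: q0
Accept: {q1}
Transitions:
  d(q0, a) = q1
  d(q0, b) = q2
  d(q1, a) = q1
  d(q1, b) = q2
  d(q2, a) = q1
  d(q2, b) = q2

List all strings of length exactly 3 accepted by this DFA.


All strings of length 3: 8 total
Accepted: 4

"aaa", "aba", "baa", "bba"


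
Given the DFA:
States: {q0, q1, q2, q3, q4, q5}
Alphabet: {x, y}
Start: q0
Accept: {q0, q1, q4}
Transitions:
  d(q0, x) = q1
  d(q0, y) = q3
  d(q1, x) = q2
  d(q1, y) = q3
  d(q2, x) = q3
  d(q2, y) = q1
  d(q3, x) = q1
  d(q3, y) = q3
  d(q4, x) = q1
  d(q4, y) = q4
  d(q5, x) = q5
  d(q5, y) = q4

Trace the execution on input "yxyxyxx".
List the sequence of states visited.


Input: yxyxyxx
d(q0, y) = q3
d(q3, x) = q1
d(q1, y) = q3
d(q3, x) = q1
d(q1, y) = q3
d(q3, x) = q1
d(q1, x) = q2


q0 -> q3 -> q1 -> q3 -> q1 -> q3 -> q1 -> q2


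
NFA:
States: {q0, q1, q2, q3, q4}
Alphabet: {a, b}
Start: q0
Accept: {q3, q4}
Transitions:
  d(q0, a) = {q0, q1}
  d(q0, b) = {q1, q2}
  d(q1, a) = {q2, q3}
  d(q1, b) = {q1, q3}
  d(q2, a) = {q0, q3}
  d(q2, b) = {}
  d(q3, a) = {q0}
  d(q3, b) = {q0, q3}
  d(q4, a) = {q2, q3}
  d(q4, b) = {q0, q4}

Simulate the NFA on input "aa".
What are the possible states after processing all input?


Start: {q0}
  --a--> {q0, q1}
  --a--> {q0, q1, q2, q3}

{q0, q1, q2, q3}


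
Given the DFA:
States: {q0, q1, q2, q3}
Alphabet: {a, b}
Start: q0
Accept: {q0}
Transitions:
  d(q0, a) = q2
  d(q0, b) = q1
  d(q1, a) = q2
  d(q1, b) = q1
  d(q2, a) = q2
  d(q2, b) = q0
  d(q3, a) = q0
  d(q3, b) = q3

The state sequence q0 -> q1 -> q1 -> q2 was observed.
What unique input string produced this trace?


Trace back each transition to find the symbol:
  q0 --[b]--> q1
  q1 --[b]--> q1
  q1 --[a]--> q2

"bba"


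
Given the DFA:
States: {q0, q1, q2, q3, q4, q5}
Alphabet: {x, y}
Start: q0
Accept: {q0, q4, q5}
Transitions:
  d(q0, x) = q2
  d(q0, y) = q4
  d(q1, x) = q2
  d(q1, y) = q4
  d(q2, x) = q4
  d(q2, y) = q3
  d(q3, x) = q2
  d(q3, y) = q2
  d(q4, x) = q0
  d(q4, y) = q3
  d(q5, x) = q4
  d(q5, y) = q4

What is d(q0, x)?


Looking up transition d(q0, x)

q2


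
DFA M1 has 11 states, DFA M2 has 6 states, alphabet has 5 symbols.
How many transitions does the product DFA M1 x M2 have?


Product DFA has 11 * 6 = 66 states.
Each has 5 transitions: 66 * 5 = 330

330


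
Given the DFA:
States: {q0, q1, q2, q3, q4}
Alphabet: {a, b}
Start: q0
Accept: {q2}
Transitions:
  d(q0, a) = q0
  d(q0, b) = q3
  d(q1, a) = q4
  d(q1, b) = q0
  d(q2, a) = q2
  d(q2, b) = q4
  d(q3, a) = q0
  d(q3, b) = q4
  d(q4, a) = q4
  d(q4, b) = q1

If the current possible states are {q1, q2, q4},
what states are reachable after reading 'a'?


Apply transition on 'a' from each current state:
  d(q1, a) = q4
  d(q2, a) = q2
  d(q4, a) = q4

{q2, q4}


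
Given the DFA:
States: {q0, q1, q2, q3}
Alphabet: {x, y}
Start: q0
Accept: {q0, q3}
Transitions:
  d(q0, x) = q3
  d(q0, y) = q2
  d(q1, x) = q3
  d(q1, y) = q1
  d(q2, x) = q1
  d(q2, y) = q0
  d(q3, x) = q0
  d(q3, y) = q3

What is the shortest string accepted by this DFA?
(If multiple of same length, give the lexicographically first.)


BFS by string length (lex-first path to each state shown):
  len 0: q0<-""
Found accept state at length 0.

"" (empty string)


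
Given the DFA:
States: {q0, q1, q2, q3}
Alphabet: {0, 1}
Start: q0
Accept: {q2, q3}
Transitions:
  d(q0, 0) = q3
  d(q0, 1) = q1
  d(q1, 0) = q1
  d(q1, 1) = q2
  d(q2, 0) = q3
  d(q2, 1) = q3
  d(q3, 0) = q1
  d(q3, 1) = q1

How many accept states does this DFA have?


Accept states listed: {q2, q3}
Counting: q2(1) q3(2)

2


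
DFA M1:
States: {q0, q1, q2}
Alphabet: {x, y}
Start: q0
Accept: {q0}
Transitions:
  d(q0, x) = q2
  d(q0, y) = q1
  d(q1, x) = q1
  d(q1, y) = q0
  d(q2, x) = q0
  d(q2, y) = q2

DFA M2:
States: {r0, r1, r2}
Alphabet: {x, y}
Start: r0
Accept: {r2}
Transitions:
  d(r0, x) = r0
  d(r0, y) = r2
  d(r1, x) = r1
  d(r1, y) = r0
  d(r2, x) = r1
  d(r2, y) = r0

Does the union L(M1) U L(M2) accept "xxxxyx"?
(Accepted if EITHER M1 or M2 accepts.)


M1: final=q1 accepted=False
M2: final=r1 accepted=False

No, union rejects (neither accepts)


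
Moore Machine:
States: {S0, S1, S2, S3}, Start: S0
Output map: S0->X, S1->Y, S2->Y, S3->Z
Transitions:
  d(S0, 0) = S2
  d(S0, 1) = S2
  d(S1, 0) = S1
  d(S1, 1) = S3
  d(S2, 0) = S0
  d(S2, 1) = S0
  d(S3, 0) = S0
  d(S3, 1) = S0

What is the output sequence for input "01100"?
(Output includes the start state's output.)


Start: S0 (output X)
  --0--> S2 (output Y)
  --1--> S0 (output X)
  --1--> S2 (output Y)
  --0--> S0 (output X)
  --0--> S2 (output Y)

"XYXYXY"


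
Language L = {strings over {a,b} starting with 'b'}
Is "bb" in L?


first symbol = 'b'

Yes, "bb" is in L


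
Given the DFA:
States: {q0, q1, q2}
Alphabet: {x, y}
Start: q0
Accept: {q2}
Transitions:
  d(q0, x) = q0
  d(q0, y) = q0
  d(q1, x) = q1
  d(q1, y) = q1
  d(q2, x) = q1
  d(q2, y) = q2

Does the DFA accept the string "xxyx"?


Trace: q0 -> q0 -> q0 -> q0 -> q0
Final state: q0
Accept states: {q2}

No, rejected (final state q0 is not an accept state)


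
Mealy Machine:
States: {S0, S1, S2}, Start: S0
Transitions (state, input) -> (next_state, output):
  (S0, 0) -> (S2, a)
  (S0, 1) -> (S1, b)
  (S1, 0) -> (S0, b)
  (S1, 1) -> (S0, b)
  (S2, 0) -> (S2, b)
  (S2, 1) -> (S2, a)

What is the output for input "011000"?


Step-by-step:
  (S0, 0) -> (S2, a)
  (S2, 1) -> (S2, a)
  (S2, 1) -> (S2, a)
  (S2, 0) -> (S2, b)
  (S2, 0) -> (S2, b)
  (S2, 0) -> (S2, b)

"aaabbb"


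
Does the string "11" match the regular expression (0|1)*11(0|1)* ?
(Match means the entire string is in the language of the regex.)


|string| = 2; first = '1'; last = '1'

Yes, "11" matches (0|1)*11(0|1)*


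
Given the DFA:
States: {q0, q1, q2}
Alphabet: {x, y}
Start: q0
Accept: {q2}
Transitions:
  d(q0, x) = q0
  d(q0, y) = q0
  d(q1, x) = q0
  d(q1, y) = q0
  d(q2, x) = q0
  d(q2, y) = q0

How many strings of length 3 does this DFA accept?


Enumerating all length-3 strings:
  "xxx" -> q0 [reject]
  "xxy" -> q0 [reject]
  "xyx" -> q0 [reject]
  "xyy" -> q0 [reject]
  "yxx" -> q0 [reject]
  "yxy" -> q0 [reject]
  "yyx" -> q0 [reject]
  "yyy" -> q0 [reject]

0 out of 8


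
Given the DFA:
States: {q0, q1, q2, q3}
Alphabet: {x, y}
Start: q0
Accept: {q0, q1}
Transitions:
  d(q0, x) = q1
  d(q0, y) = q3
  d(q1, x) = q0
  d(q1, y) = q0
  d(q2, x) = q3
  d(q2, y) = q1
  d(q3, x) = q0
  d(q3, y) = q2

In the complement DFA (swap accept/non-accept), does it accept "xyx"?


Trace: q0 -> q1 -> q0 -> q1
Final: q1
Original accept: {q0, q1}
Complement: q1 is in original accept

No, complement rejects (original accepts)


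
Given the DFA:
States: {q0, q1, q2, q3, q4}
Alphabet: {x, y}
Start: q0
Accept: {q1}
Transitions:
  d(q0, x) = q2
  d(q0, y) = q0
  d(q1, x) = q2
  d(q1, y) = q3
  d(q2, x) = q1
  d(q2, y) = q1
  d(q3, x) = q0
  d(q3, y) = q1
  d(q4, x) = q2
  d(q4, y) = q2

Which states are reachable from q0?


BFS from q0:
  layer 0: {q0}
  layer 1: {q2}
  layer 2: {q1}
  layer 3: {q3}

{q0, q1, q2, q3}


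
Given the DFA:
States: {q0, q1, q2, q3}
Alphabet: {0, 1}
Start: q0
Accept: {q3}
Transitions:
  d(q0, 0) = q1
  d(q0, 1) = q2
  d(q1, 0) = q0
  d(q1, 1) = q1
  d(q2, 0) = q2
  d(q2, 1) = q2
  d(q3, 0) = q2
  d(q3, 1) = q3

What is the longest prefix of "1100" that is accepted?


Run the DFA, marking each prefix where the state is accepting:
  "" -> q0 [reject]
  "1" -> q2 [reject]
  "11" -> q2 [reject]
  "110" -> q2 [reject]
  "1100" -> q2 [reject]

No prefix is accepted


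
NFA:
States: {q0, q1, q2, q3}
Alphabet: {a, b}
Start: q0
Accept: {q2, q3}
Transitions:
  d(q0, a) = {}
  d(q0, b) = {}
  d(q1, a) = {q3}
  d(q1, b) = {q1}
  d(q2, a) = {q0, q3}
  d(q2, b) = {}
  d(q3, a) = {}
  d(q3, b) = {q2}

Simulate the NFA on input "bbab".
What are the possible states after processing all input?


Start: {q0}
  --b--> {}
  --b--> {}
  --a--> {}
  --b--> {}

{} (empty set, no valid transitions)


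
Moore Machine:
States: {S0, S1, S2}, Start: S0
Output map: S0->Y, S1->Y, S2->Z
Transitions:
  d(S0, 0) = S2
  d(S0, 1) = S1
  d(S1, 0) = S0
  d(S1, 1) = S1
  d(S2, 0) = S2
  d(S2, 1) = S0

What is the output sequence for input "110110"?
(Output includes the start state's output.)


Start: S0 (output Y)
  --1--> S1 (output Y)
  --1--> S1 (output Y)
  --0--> S0 (output Y)
  --1--> S1 (output Y)
  --1--> S1 (output Y)
  --0--> S0 (output Y)

"YYYYYYY"


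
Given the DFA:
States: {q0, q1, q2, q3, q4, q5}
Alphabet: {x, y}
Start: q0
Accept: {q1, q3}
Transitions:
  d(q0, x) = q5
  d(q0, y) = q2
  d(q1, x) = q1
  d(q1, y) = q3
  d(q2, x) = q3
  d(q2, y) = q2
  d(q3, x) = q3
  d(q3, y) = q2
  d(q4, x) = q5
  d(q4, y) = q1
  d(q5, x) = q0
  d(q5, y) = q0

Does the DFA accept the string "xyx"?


Trace: q0 -> q5 -> q0 -> q5
Final state: q5
Accept states: {q1, q3}

No, rejected (final state q5 is not an accept state)


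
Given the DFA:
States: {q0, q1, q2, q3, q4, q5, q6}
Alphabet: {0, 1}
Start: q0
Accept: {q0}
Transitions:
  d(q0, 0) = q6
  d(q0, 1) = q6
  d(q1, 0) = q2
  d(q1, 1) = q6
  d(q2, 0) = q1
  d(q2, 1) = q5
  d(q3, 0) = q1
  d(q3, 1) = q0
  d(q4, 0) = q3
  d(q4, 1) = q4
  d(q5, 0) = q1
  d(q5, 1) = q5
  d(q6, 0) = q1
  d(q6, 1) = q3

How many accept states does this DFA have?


Accept states listed: {q0}
Counting: q0(1)

1


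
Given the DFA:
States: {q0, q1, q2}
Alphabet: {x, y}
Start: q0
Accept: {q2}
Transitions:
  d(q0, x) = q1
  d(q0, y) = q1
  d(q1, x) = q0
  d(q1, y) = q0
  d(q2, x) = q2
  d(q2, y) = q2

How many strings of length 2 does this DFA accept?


Enumerating all length-2 strings:
  "xx" -> q0 [reject]
  "xy" -> q0 [reject]
  "yx" -> q0 [reject]
  "yy" -> q0 [reject]

0 out of 4


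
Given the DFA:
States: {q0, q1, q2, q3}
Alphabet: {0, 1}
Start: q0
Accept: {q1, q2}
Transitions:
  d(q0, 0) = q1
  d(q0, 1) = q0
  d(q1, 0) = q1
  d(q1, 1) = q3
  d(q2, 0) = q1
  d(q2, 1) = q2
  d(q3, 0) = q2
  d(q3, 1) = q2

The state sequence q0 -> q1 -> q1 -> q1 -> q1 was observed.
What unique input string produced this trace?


Trace back each transition to find the symbol:
  q0 --[0]--> q1
  q1 --[0]--> q1
  q1 --[0]--> q1
  q1 --[0]--> q1

"0000"


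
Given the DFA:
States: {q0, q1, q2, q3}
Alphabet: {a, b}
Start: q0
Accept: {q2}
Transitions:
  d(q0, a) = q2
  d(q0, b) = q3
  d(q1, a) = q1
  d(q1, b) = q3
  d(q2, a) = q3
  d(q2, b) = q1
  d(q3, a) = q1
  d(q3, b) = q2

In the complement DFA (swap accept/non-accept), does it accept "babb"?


Trace: q0 -> q3 -> q1 -> q3 -> q2
Final: q2
Original accept: {q2}
Complement: q2 is in original accept

No, complement rejects (original accepts)


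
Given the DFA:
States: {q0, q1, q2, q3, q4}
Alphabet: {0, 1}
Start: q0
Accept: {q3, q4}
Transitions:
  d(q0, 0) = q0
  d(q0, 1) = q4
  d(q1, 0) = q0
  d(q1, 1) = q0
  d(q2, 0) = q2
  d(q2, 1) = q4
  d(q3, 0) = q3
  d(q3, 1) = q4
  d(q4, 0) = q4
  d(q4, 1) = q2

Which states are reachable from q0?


BFS from q0:
  layer 0: {q0}
  layer 1: {q4}
  layer 2: {q2}

{q0, q2, q4}


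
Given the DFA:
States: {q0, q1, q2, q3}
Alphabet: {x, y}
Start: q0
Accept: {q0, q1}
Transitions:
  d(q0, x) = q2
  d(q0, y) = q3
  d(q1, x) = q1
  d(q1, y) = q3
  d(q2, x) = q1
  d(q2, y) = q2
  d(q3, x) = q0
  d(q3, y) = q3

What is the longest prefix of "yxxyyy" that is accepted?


Run the DFA, marking each prefix where the state is accepting:
  "" -> q0 [accept]
  "y" -> q3 [reject]
  "yx" -> q0 [accept]
  "yxx" -> q2 [reject]
  "yxxy" -> q2 [reject]
  "yxxyy" -> q2 [reject]
  "yxxyyy" -> q2 [reject]

"yx"


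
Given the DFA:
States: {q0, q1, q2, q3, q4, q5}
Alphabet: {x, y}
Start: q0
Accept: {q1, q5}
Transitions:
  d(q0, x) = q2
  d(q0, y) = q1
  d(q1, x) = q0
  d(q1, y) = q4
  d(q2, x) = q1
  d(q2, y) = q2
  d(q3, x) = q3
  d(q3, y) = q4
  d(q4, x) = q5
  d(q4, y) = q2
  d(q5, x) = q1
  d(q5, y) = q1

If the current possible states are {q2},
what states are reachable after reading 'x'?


Apply transition on 'x' from each current state:
  d(q2, x) = q1

{q1}


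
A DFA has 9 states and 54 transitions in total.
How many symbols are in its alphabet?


Each state has exactly one transition per symbol.
|alphabet| = transitions / states = 54 / 9 = 6

6


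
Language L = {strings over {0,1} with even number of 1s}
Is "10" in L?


count('1') = 1; 1 mod 2 = 1

No, "10" is not in L


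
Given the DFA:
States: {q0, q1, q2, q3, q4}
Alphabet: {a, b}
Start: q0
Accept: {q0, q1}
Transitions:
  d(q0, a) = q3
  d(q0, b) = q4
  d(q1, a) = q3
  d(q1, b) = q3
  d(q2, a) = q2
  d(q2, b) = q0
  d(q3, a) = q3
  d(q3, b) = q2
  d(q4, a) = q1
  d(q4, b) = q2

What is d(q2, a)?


Looking up transition d(q2, a)

q2


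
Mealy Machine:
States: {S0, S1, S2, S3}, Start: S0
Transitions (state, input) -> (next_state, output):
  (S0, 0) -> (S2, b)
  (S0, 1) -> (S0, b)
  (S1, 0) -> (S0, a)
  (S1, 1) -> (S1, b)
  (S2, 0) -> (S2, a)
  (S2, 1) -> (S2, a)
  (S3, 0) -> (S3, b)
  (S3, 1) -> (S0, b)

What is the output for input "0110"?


Step-by-step:
  (S0, 0) -> (S2, b)
  (S2, 1) -> (S2, a)
  (S2, 1) -> (S2, a)
  (S2, 0) -> (S2, a)

"baaa"


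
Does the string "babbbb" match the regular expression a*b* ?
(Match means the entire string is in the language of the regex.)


|string| = 6; first = 'b'; last = 'b'

No, "babbbb" does not match a*b*


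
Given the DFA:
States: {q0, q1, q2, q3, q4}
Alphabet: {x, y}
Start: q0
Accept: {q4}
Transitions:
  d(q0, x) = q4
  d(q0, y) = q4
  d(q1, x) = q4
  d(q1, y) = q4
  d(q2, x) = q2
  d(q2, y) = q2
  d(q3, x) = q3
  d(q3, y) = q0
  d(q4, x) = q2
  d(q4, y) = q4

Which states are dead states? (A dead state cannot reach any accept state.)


Forward reachability from each state:
  q0 -> reaches accept state q4 (live)
  q1 -> reaches accept state q4 (live)
  q2 -> reaches {q2}, no accept state (dead)
  q3 -> reaches accept state q4 (live)
  q4 -> reaches accept state q4 (live)

{q2}


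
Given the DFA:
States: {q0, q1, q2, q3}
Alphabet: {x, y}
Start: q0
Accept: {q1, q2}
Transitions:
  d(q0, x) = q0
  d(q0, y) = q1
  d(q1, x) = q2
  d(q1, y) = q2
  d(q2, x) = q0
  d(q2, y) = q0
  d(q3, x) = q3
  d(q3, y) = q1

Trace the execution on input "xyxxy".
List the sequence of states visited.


Input: xyxxy
d(q0, x) = q0
d(q0, y) = q1
d(q1, x) = q2
d(q2, x) = q0
d(q0, y) = q1


q0 -> q0 -> q1 -> q2 -> q0 -> q1


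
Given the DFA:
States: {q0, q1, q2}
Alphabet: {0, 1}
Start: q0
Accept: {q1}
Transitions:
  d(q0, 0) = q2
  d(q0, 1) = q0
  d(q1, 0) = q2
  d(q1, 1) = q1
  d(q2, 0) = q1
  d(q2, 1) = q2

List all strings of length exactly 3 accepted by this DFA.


All strings of length 3: 8 total
Accepted: 3

"001", "010", "100"


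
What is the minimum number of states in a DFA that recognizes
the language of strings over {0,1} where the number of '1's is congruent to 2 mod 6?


States track (count of '1') mod 6.
Need 6 states: one per remainder 0..5; accept = remainder 2.

6


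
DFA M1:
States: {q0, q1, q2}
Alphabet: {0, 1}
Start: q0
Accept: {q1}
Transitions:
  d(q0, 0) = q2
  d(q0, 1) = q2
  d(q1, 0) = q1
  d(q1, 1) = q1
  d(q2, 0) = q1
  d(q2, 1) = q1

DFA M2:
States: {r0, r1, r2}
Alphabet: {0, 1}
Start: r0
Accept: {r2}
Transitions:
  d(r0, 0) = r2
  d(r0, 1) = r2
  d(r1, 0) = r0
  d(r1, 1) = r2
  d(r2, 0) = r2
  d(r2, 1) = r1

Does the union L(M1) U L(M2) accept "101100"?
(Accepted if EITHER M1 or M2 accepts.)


M1: final=q1 accepted=True
M2: final=r2 accepted=True

Yes, union accepts


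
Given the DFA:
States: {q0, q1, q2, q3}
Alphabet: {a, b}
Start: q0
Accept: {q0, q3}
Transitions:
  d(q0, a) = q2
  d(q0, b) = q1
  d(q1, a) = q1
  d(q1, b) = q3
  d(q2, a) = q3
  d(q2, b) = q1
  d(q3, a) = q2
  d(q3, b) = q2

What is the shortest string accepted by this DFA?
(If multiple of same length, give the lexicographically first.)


BFS by string length (lex-first path to each state shown):
  len 0: q0<-""
Found accept state at length 0.

"" (empty string)


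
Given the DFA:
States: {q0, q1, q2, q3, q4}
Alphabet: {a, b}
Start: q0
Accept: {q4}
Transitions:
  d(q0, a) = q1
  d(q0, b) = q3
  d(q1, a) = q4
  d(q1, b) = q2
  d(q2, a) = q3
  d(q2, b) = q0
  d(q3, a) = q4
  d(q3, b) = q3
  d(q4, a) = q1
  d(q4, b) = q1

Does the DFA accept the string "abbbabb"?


Trace: q0 -> q1 -> q2 -> q0 -> q3 -> q4 -> q1 -> q2
Final state: q2
Accept states: {q4}

No, rejected (final state q2 is not an accept state)


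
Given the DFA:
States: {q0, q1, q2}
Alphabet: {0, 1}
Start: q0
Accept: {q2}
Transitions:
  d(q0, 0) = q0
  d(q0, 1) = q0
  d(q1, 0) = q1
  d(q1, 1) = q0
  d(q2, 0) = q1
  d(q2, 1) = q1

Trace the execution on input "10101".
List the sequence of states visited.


Input: 10101
d(q0, 1) = q0
d(q0, 0) = q0
d(q0, 1) = q0
d(q0, 0) = q0
d(q0, 1) = q0


q0 -> q0 -> q0 -> q0 -> q0 -> q0


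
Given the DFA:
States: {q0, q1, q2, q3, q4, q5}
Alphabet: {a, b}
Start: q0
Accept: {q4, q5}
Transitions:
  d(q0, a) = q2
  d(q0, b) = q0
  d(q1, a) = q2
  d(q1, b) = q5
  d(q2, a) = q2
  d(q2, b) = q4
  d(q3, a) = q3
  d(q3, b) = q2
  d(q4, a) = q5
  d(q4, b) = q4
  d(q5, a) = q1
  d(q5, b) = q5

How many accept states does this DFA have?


Accept states listed: {q4, q5}
Counting: q4(1) q5(2)

2


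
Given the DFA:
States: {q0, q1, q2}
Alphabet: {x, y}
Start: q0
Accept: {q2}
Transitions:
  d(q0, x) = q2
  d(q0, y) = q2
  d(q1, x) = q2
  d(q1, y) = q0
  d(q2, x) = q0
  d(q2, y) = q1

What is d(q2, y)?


Looking up transition d(q2, y)

q1


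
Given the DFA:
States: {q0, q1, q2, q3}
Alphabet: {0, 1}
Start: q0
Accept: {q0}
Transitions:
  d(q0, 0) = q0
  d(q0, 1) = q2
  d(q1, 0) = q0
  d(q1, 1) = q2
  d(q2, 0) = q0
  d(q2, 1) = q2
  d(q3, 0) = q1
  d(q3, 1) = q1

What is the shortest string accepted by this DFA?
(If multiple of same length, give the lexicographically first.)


BFS by string length (lex-first path to each state shown):
  len 0: q0<-""
Found accept state at length 0.

"" (empty string)


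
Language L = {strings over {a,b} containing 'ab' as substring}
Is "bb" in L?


'ab' does not occur

No, "bb" is not in L


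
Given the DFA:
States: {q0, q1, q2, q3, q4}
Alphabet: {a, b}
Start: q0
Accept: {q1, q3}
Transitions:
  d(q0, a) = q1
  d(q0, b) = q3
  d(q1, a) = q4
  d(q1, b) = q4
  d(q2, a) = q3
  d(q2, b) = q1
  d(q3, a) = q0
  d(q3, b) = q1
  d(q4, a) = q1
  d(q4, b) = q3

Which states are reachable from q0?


BFS from q0:
  layer 0: {q0}
  layer 1: {q1, q3}
  layer 2: {q4}

{q0, q1, q3, q4}


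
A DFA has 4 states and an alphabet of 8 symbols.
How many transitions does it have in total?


Each state has exactly one transition per symbol.
4 * 8 = 32

32


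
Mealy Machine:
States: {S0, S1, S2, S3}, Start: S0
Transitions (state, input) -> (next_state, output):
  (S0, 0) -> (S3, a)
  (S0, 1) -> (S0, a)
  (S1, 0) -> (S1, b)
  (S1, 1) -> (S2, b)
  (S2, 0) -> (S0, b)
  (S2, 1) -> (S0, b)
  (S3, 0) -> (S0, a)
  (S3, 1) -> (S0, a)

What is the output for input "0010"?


Step-by-step:
  (S0, 0) -> (S3, a)
  (S3, 0) -> (S0, a)
  (S0, 1) -> (S0, a)
  (S0, 0) -> (S3, a)

"aaaa"


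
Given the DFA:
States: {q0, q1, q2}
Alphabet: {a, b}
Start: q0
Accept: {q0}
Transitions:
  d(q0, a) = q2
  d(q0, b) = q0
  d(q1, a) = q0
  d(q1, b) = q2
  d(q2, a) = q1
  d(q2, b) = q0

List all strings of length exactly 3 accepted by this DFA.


All strings of length 3: 8 total
Accepted: 4

"aaa", "abb", "bab", "bbb"


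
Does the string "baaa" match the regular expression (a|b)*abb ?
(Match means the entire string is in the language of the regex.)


|string| = 4; first = 'b'; last = 'a'

No, "baaa" does not match (a|b)*abb


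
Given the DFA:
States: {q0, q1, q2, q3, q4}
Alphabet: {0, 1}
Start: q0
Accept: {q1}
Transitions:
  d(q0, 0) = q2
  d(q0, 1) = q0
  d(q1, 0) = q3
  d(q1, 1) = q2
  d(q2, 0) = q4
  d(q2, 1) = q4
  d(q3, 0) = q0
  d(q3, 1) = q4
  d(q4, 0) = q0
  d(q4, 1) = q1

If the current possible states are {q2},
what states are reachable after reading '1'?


Apply transition on '1' from each current state:
  d(q2, 1) = q4

{q4}


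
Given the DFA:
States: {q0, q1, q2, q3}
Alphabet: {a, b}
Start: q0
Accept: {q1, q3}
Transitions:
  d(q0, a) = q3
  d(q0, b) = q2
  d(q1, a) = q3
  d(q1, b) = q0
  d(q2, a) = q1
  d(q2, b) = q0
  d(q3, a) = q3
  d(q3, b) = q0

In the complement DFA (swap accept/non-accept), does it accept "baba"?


Trace: q0 -> q2 -> q1 -> q0 -> q3
Final: q3
Original accept: {q1, q3}
Complement: q3 is in original accept

No, complement rejects (original accepts)


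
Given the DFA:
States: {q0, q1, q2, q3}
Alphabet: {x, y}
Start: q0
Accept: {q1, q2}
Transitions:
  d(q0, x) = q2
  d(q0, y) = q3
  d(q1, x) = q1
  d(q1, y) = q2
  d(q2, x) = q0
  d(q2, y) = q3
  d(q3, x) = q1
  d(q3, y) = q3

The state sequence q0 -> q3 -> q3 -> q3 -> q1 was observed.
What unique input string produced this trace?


Trace back each transition to find the symbol:
  q0 --[y]--> q3
  q3 --[y]--> q3
  q3 --[y]--> q3
  q3 --[x]--> q1

"yyyx"


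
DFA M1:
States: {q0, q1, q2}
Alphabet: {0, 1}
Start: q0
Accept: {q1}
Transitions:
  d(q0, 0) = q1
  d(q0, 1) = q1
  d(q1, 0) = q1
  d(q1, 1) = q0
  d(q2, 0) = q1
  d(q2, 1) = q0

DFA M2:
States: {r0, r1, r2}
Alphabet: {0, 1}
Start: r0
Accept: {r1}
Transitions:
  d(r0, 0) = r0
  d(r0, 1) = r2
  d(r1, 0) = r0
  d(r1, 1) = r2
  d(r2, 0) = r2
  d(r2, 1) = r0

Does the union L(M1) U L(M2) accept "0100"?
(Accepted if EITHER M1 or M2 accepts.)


M1: final=q1 accepted=True
M2: final=r2 accepted=False

Yes, union accepts


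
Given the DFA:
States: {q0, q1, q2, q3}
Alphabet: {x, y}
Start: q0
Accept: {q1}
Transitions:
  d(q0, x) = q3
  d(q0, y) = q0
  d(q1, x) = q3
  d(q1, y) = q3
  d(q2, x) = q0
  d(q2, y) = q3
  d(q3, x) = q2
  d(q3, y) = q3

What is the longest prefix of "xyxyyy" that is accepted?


Run the DFA, marking each prefix where the state is accepting:
  "" -> q0 [reject]
  "x" -> q3 [reject]
  "xy" -> q3 [reject]
  "xyx" -> q2 [reject]
  "xyxy" -> q3 [reject]
  "xyxyy" -> q3 [reject]
  "xyxyyy" -> q3 [reject]

No prefix is accepted


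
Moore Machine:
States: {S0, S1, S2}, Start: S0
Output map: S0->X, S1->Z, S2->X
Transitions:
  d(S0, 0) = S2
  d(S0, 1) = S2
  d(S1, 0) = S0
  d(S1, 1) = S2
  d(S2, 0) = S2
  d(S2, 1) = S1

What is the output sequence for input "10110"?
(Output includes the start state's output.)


Start: S0 (output X)
  --1--> S2 (output X)
  --0--> S2 (output X)
  --1--> S1 (output Z)
  --1--> S2 (output X)
  --0--> S2 (output X)

"XXXZXX"


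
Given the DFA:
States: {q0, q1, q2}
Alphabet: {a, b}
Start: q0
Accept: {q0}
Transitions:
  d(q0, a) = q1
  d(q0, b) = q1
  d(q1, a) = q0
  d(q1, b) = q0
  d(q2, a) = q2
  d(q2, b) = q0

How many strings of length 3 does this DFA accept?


Enumerating all length-3 strings:
  "aaa" -> q1 [reject]
  "aab" -> q1 [reject]
  "aba" -> q1 [reject]
  "abb" -> q1 [reject]
  "baa" -> q1 [reject]
  "bab" -> q1 [reject]
  "bba" -> q1 [reject]
  "bbb" -> q1 [reject]

0 out of 8


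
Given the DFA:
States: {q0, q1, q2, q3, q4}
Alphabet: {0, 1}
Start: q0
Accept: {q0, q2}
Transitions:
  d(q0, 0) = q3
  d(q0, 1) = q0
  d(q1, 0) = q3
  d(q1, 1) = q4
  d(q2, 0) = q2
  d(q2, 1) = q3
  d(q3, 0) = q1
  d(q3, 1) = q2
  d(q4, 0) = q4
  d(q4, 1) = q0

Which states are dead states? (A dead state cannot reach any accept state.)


Forward reachability from each state:
  q0 -> reaches accept state q0 (live)
  q1 -> reaches accept state q0 (live)
  q2 -> reaches accept state q0 (live)
  q3 -> reaches accept state q0 (live)
  q4 -> reaches accept state q0 (live)

None (all states can reach an accept state)


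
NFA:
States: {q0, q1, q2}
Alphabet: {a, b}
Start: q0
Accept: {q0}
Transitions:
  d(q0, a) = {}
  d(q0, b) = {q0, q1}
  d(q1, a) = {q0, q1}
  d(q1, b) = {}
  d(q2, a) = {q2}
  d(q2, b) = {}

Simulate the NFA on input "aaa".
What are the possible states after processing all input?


Start: {q0}
  --a--> {}
  --a--> {}
  --a--> {}

{} (empty set, no valid transitions)


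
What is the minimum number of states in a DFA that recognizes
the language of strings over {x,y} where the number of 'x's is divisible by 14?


States track (count of 'x') mod 14.
Need 14 states: one per remainder 0..13; accept = remainder 0.

14


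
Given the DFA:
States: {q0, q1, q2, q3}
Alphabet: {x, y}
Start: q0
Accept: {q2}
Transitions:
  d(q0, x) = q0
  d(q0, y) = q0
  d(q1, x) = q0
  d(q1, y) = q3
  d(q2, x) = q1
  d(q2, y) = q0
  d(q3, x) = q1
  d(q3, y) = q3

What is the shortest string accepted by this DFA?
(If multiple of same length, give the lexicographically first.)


BFS by string length (lex-first path to each state shown):
  len 0: q0<-""
  len 1: q0<-"x"
  len 2: q0<-"xx"
  len 3: q0<-"xxx"
  len 4: q0<-"xxxx"
  len 5: q0<-"xxxxx"
  len 6: q0<-"xxxxxx"
  len 7: q0<-"xxxxxxx"
  len 8: q0<-"xxxxxxxx"

No string accepted (empty language)


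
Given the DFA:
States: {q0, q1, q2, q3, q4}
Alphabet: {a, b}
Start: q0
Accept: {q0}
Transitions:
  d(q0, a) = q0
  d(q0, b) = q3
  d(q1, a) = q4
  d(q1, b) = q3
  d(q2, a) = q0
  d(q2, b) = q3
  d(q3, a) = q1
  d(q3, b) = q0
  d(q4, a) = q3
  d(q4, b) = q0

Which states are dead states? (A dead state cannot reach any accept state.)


Forward reachability from each state:
  q0 -> reaches accept state q0 (live)
  q1 -> reaches accept state q0 (live)
  q2 -> reaches accept state q0 (live)
  q3 -> reaches accept state q0 (live)
  q4 -> reaches accept state q0 (live)

None (all states can reach an accept state)


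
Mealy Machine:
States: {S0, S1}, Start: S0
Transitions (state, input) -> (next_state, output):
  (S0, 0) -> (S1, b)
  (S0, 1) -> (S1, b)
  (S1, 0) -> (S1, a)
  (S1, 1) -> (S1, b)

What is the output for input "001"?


Step-by-step:
  (S0, 0) -> (S1, b)
  (S1, 0) -> (S1, a)
  (S1, 1) -> (S1, b)

"bab"
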